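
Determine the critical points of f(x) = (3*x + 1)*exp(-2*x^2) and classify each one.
f'(x) = (-4*x*(3*x + 1) + 3)*exp(-2*x^2)

Solve f'(x) = 0:
  f'(x) = (-12*x^2 - 4*x + 3)·exp(-2*x^2) and exp(-2*x^2) > 0 for every x, so f'(x) = 0 ⇔ -12*x^2 - 4*x + 3 = 0.
  12*x^2 + 4*x - 3 = 0 has no rational roots; quadratic formula: x = (-4 ± √160)/24.
  ⇒ x = -sqrt(10)/6 - 1/6 ≈ -0.6937, -1/6 + sqrt(10)/6 ≈ 0.3604

f''(x) = 4*(4*x^2*(3*x + 1) - 9*x - 1)*exp(-2*x^2)
Second-derivative test at each critical point:
  f''(-0.6937) = 4.8313 > 0 → local minimum
  f''(0.3604) = -9.7556 < 0 → local maximum

Critical points: x = -sqrt(10)/6 - 1/6 ≈ -0.6937 (local minimum); x = -1/6 + sqrt(10)/6 ≈ 0.3604 (local maximum)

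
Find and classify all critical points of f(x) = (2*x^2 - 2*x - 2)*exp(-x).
f'(x) = 2*x*(3 - x)*exp(-x)

Solve f'(x) = 0:
  f'(x) = (-2*x^2 + 6*x)·exp(-x) and exp(-x) > 0 for every x, so f'(x) = 0 ⇔ -2*x^2 + 6*x = 0.
  Factor: -2*x^2 + 6*x = -2*x*(x - 3) = 0.
  ⇒ x = 0, 3

f''(x) = 2*(x^2 - 5*x + 3)*exp(-x)
Second-derivative test at each critical point:
  f''(0) = 6 > 0 → local minimum
  f''(3) = -0.2987 < 0 → local maximum

Critical points: x = 0 (local minimum); x = 3 (local maximum)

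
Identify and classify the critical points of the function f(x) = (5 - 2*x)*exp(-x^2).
f'(x) = 2*(x*(2*x - 5) - 1)*exp(-x^2)

Solve f'(x) = 0:
  f'(x) = (4*x^2 - 10*x - 2)·exp(-x^2) and exp(-x^2) > 0 for every x, so f'(x) = 0 ⇔ 4*x^2 - 10*x - 2 = 0.
  Factor: 4*x^2 - 10*x - 2 = 2*(2*x^2 - 5*x - 1); 2*x^2 - 5*x - 1 = 0 has no rational roots; quadratic formula: x = (5 ± √33)/4.
  ⇒ x = 5/4 - sqrt(33)/4 ≈ -0.1861, 5/4 + sqrt(33)/4 ≈ 2.6861

f''(x) = 2*(2*x^2*(5 - 2*x) + 6*x - 5)*exp(-x^2)
Second-derivative test at each critical point:
  f''(-0.1861) = -11.0979 < 0 → local maximum
  f''(2.6861) = 0.0084 > 0 → local minimum

Critical points: x = 5/4 - sqrt(33)/4 ≈ -0.1861 (local maximum); x = 5/4 + sqrt(33)/4 ≈ 2.6861 (local minimum)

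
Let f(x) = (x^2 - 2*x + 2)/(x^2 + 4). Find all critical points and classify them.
f'(x) = 2*(x^2 + 2*x - 4)/(x^4 + 8*x^2 + 16)

Solve f'(x) = 0:
  f'(x) = 2*(x^2 + 2*x - 4)/(x^2 + 4)^2; the denominator is positive wherever f is defined, so f'(x) = 0 ⇔ 2*x^2 + 4*x - 8 = 0.
  Factor: 2*x^2 + 4*x - 8 = 2*(x^2 + 2*x - 4); x^2 + 2*x - 4 = 0 has no rational roots; quadratic formula: x = (-2 ± √20)/2.
  ⇒ x = -sqrt(5) - 1 ≈ -3.2361, -1 + sqrt(5) ≈ 1.2361

f''(x) = 4*(-x^3 - 3*x^2 + 12*x + 4)/(x^6 + 12*x^4 + 48*x^2 + 64)
Second-derivative test at each critical point:
  f''(-3.2361) = -0.0427 < 0 → local maximum
  f''(1.2361) = 0.2927 > 0 → local minimum

Critical points: x = -sqrt(5) - 1 ≈ -3.2361 (local maximum); x = -1 + sqrt(5) ≈ 1.2361 (local minimum)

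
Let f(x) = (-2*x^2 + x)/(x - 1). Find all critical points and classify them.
f'(x) = (-2*x^2 + 4*x - 1)/(x^2 - 2*x + 1)

Solve f'(x) = 0:
  f'(x) = -(2*x^2 - 4*x + 1)/(x - 1)^2; the denominator is positive wherever f is defined, so f'(x) = 0 ⇔ -2*x^2 + 4*x - 1 = 0.
  2*x^2 - 4*x + 1 = 0 has no rational roots; quadratic formula: x = (4 ± √8)/4.
  ⇒ x = 1 - sqrt(2)/2 ≈ 0.2929, sqrt(2)/2 + 1 ≈ 1.7071

f''(x) = -2/(x^3 - 3*x^2 + 3*x - 1)
Second-derivative test at each critical point:
  f''(0.2929) = 5.6569 > 0 → local minimum
  f''(1.7071) = -5.6569 < 0 → local maximum

Critical points: x = 1 - sqrt(2)/2 ≈ 0.2929 (local minimum); x = sqrt(2)/2 + 1 ≈ 1.7071 (local maximum)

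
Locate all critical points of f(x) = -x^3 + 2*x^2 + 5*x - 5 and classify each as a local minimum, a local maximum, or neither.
f'(x) = -3*x^2 + 4*x + 5

Solve f'(x) = 0:
  3*x^2 - 4*x - 5 = 0 has no rational roots; quadratic formula: x = (4 ± √76)/6.
  ⇒ x = 2/3 - sqrt(19)/3 ≈ -0.7863, 2/3 + sqrt(19)/3 ≈ 2.1196

f''(x) = 4 - 6*x
Second-derivative test at each critical point:
  f''(-0.7863) = 8.7178 > 0 → local minimum
  f''(2.1196) = -8.7178 < 0 → local maximum

Critical points: x = 2/3 - sqrt(19)/3 ≈ -0.7863 (local minimum); x = 2/3 + sqrt(19)/3 ≈ 2.1196 (local maximum)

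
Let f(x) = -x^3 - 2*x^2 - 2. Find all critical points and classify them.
f'(x) = x*(-3*x - 4)

Solve f'(x) = 0:
  Factor: -3*x^2 - 4*x = -x*(3*x + 4) = 0.
  ⇒ x = -4/3, 0

f''(x) = -6*x - 4
Second-derivative test at each critical point:
  f''(-4/3) = 4 > 0 → local minimum
  f''(0) = -4 < 0 → local maximum

Critical points: x = -4/3 (local minimum); x = 0 (local maximum)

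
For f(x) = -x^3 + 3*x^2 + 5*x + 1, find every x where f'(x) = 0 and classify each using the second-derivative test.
f'(x) = -3*x^2 + 6*x + 5

Solve f'(x) = 0:
  3*x^2 - 6*x - 5 = 0 has no rational roots; quadratic formula: x = (6 ± √96)/6.
  ⇒ x = 1 - 2*sqrt(6)/3 ≈ -0.6330, 1 + 2*sqrt(6)/3 ≈ 2.6330

f''(x) = 6 - 6*x
Second-derivative test at each critical point:
  f''(-0.6330) = 9.7980 > 0 → local minimum
  f''(2.6330) = -9.7980 < 0 → local maximum

Critical points: x = 1 - 2*sqrt(6)/3 ≈ -0.6330 (local minimum); x = 1 + 2*sqrt(6)/3 ≈ 2.6330 (local maximum)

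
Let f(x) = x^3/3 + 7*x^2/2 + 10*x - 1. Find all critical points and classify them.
f'(x) = x^2 + 7*x + 10

Solve f'(x) = 0:
  Factor: x^2 + 7*x + 10 = (x + 2)*(x + 5) = 0.
  ⇒ x = -5, -2

f''(x) = 2*x + 7
Second-derivative test at each critical point:
  f''(-5) = -3 < 0 → local maximum
  f''(-2) = 3 > 0 → local minimum

Critical points: x = -5 (local maximum); x = -2 (local minimum)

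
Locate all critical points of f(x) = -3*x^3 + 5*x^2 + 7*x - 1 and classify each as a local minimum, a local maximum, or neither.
f'(x) = -9*x^2 + 10*x + 7

Solve f'(x) = 0:
  9*x^2 - 10*x - 7 = 0 has no rational roots; quadratic formula: x = (10 ± √352)/18.
  ⇒ x = 5/9 - 2*sqrt(22)/9 ≈ -0.4868, 5/9 + 2*sqrt(22)/9 ≈ 1.5979

f''(x) = 10 - 18*x
Second-derivative test at each critical point:
  f''(-0.4868) = 18.7617 > 0 → local minimum
  f''(1.5979) = -18.7617 < 0 → local maximum

Critical points: x = 5/9 - 2*sqrt(22)/9 ≈ -0.4868 (local minimum); x = 5/9 + 2*sqrt(22)/9 ≈ 1.5979 (local maximum)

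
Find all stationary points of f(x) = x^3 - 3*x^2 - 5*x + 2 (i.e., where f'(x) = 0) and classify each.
f'(x) = 3*x^2 - 6*x - 5

Solve f'(x) = 0:
  3*x^2 - 6*x - 5 = 0 has no rational roots; quadratic formula: x = (6 ± √96)/6.
  ⇒ x = 1 - 2*sqrt(6)/3 ≈ -0.6330, 1 + 2*sqrt(6)/3 ≈ 2.6330

f''(x) = 6*x - 6
Second-derivative test at each critical point:
  f''(-0.6330) = -9.7980 < 0 → local maximum
  f''(2.6330) = 9.7980 > 0 → local minimum

Critical points: x = 1 - 2*sqrt(6)/3 ≈ -0.6330 (local maximum); x = 1 + 2*sqrt(6)/3 ≈ 2.6330 (local minimum)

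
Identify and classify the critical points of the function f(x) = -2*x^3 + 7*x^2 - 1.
f'(x) = 2*x*(7 - 3*x)

Solve f'(x) = 0:
  Factor: -6*x^2 + 14*x = -2*x*(3*x - 7) = 0.
  ⇒ x = 0, 7/3

f''(x) = 14 - 12*x
Second-derivative test at each critical point:
  f''(0) = 14 > 0 → local minimum
  f''(7/3) = -14 < 0 → local maximum

Critical points: x = 0 (local minimum); x = 7/3 (local maximum)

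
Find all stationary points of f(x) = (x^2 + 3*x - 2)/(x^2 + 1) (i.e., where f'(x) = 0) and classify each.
f'(x) = 3*(-x^2 + 2*x + 1)/(x^4 + 2*x^2 + 1)

Solve f'(x) = 0:
  f'(x) = -3*(x^2 - 2*x - 1)/(x^2 + 1)^2; the denominator is positive wherever f is defined, so f'(x) = 0 ⇔ -3*x^2 + 6*x + 3 = 0.
  Factor: -3*x^2 + 6*x + 3 = -3*(x^2 - 2*x - 1); x^2 - 2*x - 1 = 0 has no rational roots; quadratic formula: x = (2 ± √8)/2.
  ⇒ x = 1 - sqrt(2) ≈ -0.4142, 1 + sqrt(2) ≈ 2.4142

f''(x) = 6*(x^3 - 3*x^2 - 3*x + 1)/(x^6 + 3*x^4 + 3*x^2 + 1)
Second-derivative test at each critical point:
  f''(-0.4142) = 6.1820 > 0 → local minimum
  f''(2.4142) = -0.1820 < 0 → local maximum

Critical points: x = 1 - sqrt(2) ≈ -0.4142 (local minimum); x = 1 + sqrt(2) ≈ 2.4142 (local maximum)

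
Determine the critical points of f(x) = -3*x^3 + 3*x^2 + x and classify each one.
f'(x) = -9*x^2 + 6*x + 1

Solve f'(x) = 0:
  9*x^2 - 6*x - 1 = 0 has no rational roots; quadratic formula: x = (6 ± √72)/18.
  ⇒ x = 1/3 - sqrt(2)/3 ≈ -0.1381, 1/3 + sqrt(2)/3 ≈ 0.8047

f''(x) = 6 - 18*x
Second-derivative test at each critical point:
  f''(-0.1381) = 8.4853 > 0 → local minimum
  f''(0.8047) = -8.4853 < 0 → local maximum

Critical points: x = 1/3 - sqrt(2)/3 ≈ -0.1381 (local minimum); x = 1/3 + sqrt(2)/3 ≈ 0.8047 (local maximum)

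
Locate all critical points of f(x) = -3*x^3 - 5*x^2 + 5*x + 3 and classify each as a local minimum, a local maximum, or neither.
f'(x) = -9*x^2 - 10*x + 5

Solve f'(x) = 0:
  9*x^2 + 10*x - 5 = 0 has no rational roots; quadratic formula: x = (-10 ± √280)/18.
  ⇒ x = -sqrt(70)/9 - 5/9 ≈ -1.4852, -5/9 + sqrt(70)/9 ≈ 0.3741

f''(x) = -18*x - 10
Second-derivative test at each critical point:
  f''(-1.4852) = 16.7332 > 0 → local minimum
  f''(0.3741) = -16.7332 < 0 → local maximum

Critical points: x = -sqrt(70)/9 - 5/9 ≈ -1.4852 (local minimum); x = -5/9 + sqrt(70)/9 ≈ 0.3741 (local maximum)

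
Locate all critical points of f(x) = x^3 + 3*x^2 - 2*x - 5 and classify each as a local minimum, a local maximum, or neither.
f'(x) = 3*x^2 + 6*x - 2

Solve f'(x) = 0:
  3*x^2 + 6*x - 2 = 0 has no rational roots; quadratic formula: x = (-6 ± √60)/6.
  ⇒ x = -sqrt(15)/3 - 1 ≈ -2.2910, -1 + sqrt(15)/3 ≈ 0.2910

f''(x) = 6*x + 6
Second-derivative test at each critical point:
  f''(-2.2910) = -7.7460 < 0 → local maximum
  f''(0.2910) = 7.7460 > 0 → local minimum

Critical points: x = -sqrt(15)/3 - 1 ≈ -2.2910 (local maximum); x = -1 + sqrt(15)/3 ≈ 0.2910 (local minimum)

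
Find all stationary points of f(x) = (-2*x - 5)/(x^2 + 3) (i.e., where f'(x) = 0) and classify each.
f'(x) = 2*(x^2 + 5*x - 3)/(x^4 + 6*x^2 + 9)

Solve f'(x) = 0:
  f'(x) = 2*(x^2 + 5*x - 3)/(x^2 + 3)^2; the denominator is positive wherever f is defined, so f'(x) = 0 ⇔ 2*x^2 + 10*x - 6 = 0.
  Factor: 2*x^2 + 10*x - 6 = 2*(x^2 + 5*x - 3); x^2 + 5*x - 3 = 0 has no rational roots; quadratic formula: x = (-5 ± √37)/2.
  ⇒ x = -sqrt(37)/2 - 5/2 ≈ -5.5414, -5/2 + sqrt(37)/2 ≈ 0.5414

f''(x) = 2*(-4*x^2*(2*x + 5) + (6*x + 5)*(x^2 + 3))/(x^2 + 3)^3
Second-derivative test at each critical point:
  f''(-5.5414) = -0.0107 < 0 → local maximum
  f''(0.5414) = 1.1218 > 0 → local minimum

Critical points: x = -sqrt(37)/2 - 5/2 ≈ -5.5414 (local maximum); x = -5/2 + sqrt(37)/2 ≈ 0.5414 (local minimum)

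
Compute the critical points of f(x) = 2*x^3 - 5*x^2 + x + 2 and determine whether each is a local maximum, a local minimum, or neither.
f'(x) = 6*x^2 - 10*x + 1

Solve f'(x) = 0:
  6*x^2 - 10*x + 1 = 0 has no rational roots; quadratic formula: x = (10 ± √76)/12.
  ⇒ x = 5/6 - sqrt(19)/6 ≈ 0.1069, sqrt(19)/6 + 5/6 ≈ 1.5598

f''(x) = 12*x - 10
Second-derivative test at each critical point:
  f''(0.1069) = -8.7178 < 0 → local maximum
  f''(1.5598) = 8.7178 > 0 → local minimum

Critical points: x = 5/6 - sqrt(19)/6 ≈ 0.1069 (local maximum); x = sqrt(19)/6 + 5/6 ≈ 1.5598 (local minimum)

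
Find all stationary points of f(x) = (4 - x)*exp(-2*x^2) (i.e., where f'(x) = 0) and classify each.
f'(x) = (4*x*(x - 4) - 1)*exp(-2*x^2)

Solve f'(x) = 0:
  f'(x) = (4*x^2 - 16*x - 1)·exp(-2*x^2) and exp(-2*x^2) > 0 for every x, so f'(x) = 0 ⇔ 4*x^2 - 16*x - 1 = 0.
  4*x^2 - 16*x - 1 = 0 has no rational roots; quadratic formula: x = (16 ± √272)/8.
  ⇒ x = 2 - sqrt(17)/2 ≈ -0.0616, 2 + sqrt(17)/2 ≈ 4.0616

f''(x) = 4*(4*x^2*(4 - x) + 3*x - 4)*exp(-2*x^2)
Second-derivative test at each critical point:
  f''(-0.0616) = -16.3679 < 0 → local maximum
  f''(4.0616) = 7.742e-14 > 0 → local minimum

Critical points: x = 2 - sqrt(17)/2 ≈ -0.0616 (local maximum); x = 2 + sqrt(17)/2 ≈ 4.0616 (local minimum)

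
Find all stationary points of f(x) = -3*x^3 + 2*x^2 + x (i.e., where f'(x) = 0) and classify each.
f'(x) = -9*x^2 + 4*x + 1

Solve f'(x) = 0:
  9*x^2 - 4*x - 1 = 0 has no rational roots; quadratic formula: x = (4 ± √52)/18.
  ⇒ x = 2/9 - sqrt(13)/9 ≈ -0.1784, 2/9 + sqrt(13)/9 ≈ 0.6228

f''(x) = 4 - 18*x
Second-derivative test at each critical point:
  f''(-0.1784) = 7.2111 > 0 → local minimum
  f''(0.6228) = -7.2111 < 0 → local maximum

Critical points: x = 2/9 - sqrt(13)/9 ≈ -0.1784 (local minimum); x = 2/9 + sqrt(13)/9 ≈ 0.6228 (local maximum)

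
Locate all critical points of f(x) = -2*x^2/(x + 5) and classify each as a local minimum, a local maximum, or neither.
f'(x) = 2*x*(-x - 10)/(x + 5)^2

Solve f'(x) = 0:
  f'(x) = -2*x*(x + 10)/(x + 5)^2; the denominator is positive wherever f is defined, so f'(x) = 0 ⇔ -2*x^2 - 20*x = 0.
  Factor: -2*x^2 - 20*x = -2*x*(x + 10) = 0.
  ⇒ x = -10, 0

f''(x) = -100/(x^3 + 15*x^2 + 75*x + 125)
Second-derivative test at each critical point:
  f''(-10) = 4/5 > 0 → local minimum
  f''(0) = -4/5 < 0 → local maximum

Critical points: x = -10 (local minimum); x = 0 (local maximum)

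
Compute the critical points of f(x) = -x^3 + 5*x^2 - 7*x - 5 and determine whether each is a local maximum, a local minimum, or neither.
f'(x) = -3*x^2 + 10*x - 7

Solve f'(x) = 0:
  Factor: -3*x^2 + 10*x - 7 = -(x - 1)*(3*x - 7) = 0.
  ⇒ x = 1, 7/3

f''(x) = 10 - 6*x
Second-derivative test at each critical point:
  f''(1) = 4 > 0 → local minimum
  f''(7/3) = -4 < 0 → local maximum

Critical points: x = 1 (local minimum); x = 7/3 (local maximum)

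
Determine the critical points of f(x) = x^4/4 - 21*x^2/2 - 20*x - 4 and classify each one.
f'(x) = x^3 - 21*x - 20

Solve f'(x) = 0:
  Factor: x^3 - 21*x - 20 = (x - 5)*(x + 1)*(x + 4) = 0.
  ⇒ x = -4, -1, 5

f''(x) = 3*x^2 - 21
Second-derivative test at each critical point:
  f''(-4) = 27 > 0 → local minimum
  f''(-1) = -18 < 0 → local maximum
  f''(5) = 54 > 0 → local minimum

Critical points: x = -4 (local minimum); x = -1 (local maximum); x = 5 (local minimum)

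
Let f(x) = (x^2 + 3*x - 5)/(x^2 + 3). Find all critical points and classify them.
f'(x) = (-3*x^2 + 16*x + 9)/(x^4 + 6*x^2 + 9)

Solve f'(x) = 0:
  f'(x) = -(3*x^2 - 16*x - 9)/(x^2 + 3)^2; the denominator is positive wherever f is defined, so f'(x) = 0 ⇔ -3*x^2 + 16*x + 9 = 0.
  3*x^2 - 16*x - 9 = 0 has no rational roots; quadratic formula: x = (16 ± √364)/6.
  ⇒ x = 8/3 - sqrt(91)/3 ≈ -0.5131, 8/3 + sqrt(91)/3 ≈ 5.8465

f''(x) = 6*(x^3 - 8*x^2 - 9*x + 8)/(x^6 + 9*x^4 + 27*x^2 + 27)
Second-derivative test at each critical point:
  f''(-0.5131) = 1.7916 > 0 → local minimum
  f''(5.8465) = -0.0138 < 0 → local maximum

Critical points: x = 8/3 - sqrt(91)/3 ≈ -0.5131 (local minimum); x = 8/3 + sqrt(91)/3 ≈ 5.8465 (local maximum)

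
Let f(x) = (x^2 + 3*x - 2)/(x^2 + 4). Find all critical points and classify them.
f'(x) = 3*(-x^2 + 4*x + 4)/(x^4 + 8*x^2 + 16)

Solve f'(x) = 0:
  f'(x) = -3*(x^2 - 4*x - 4)/(x^2 + 4)^2; the denominator is positive wherever f is defined, so f'(x) = 0 ⇔ -3*x^2 + 12*x + 12 = 0.
  Factor: -3*x^2 + 12*x + 12 = -3*(x^2 - 4*x - 4); x^2 - 4*x - 4 = 0 has no rational roots; quadratic formula: x = (4 ± √32)/2.
  ⇒ x = 2 - 2*sqrt(2) ≈ -0.8284, 2 + 2*sqrt(2) ≈ 4.8284

f''(x) = 6*(x^3 - 6*x^2 - 12*x + 8)/(x^6 + 12*x^4 + 48*x^2 + 64)
Second-derivative test at each critical point:
  f''(-0.8284) = 0.7727 > 0 → local minimum
  f''(4.8284) = -0.0227 < 0 → local maximum

Critical points: x = 2 - 2*sqrt(2) ≈ -0.8284 (local minimum); x = 2 + 2*sqrt(2) ≈ 4.8284 (local maximum)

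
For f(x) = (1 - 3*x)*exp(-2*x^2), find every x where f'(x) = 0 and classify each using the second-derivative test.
f'(x) = (4*x*(3*x - 1) - 3)*exp(-2*x^2)

Solve f'(x) = 0:
  f'(x) = (12*x^2 - 4*x - 3)·exp(-2*x^2) and exp(-2*x^2) > 0 for every x, so f'(x) = 0 ⇔ 12*x^2 - 4*x - 3 = 0.
  12*x^2 - 4*x - 3 = 0 has no rational roots; quadratic formula: x = (4 ± √160)/24.
  ⇒ x = 1/6 - sqrt(10)/6 ≈ -0.3604, 1/6 + sqrt(10)/6 ≈ 0.6937

f''(x) = 4*(4*x^2*(1 - 3*x) + 9*x - 1)*exp(-2*x^2)
Second-derivative test at each critical point:
  f''(-0.3604) = -9.7556 < 0 → local maximum
  f''(0.6937) = 4.8313 > 0 → local minimum

Critical points: x = 1/6 - sqrt(10)/6 ≈ -0.3604 (local maximum); x = 1/6 + sqrt(10)/6 ≈ 0.6937 (local minimum)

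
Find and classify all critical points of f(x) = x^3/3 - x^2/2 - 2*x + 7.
f'(x) = x^2 - x - 2

Solve f'(x) = 0:
  Factor: x^2 - x - 2 = (x - 2)*(x + 1) = 0.
  ⇒ x = -1, 2

f''(x) = 2*x - 1
Second-derivative test at each critical point:
  f''(-1) = -3 < 0 → local maximum
  f''(2) = 3 > 0 → local minimum

Critical points: x = -1 (local maximum); x = 2 (local minimum)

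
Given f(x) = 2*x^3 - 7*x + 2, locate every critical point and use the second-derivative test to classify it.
f'(x) = 6*x^2 - 7

Solve f'(x) = 0:
  6*x^2 - 7 = 0 has no rational roots; quadratic formula: x = (0 ± √168)/12.
  ⇒ x = -sqrt(42)/6 ≈ -1.0801, sqrt(42)/6 ≈ 1.0801

f''(x) = 12*x
Second-derivative test at each critical point:
  f''(-1.0801) = -12.9615 < 0 → local maximum
  f''(1.0801) = 12.9615 > 0 → local minimum

Critical points: x = -sqrt(42)/6 ≈ -1.0801 (local maximum); x = sqrt(42)/6 ≈ 1.0801 (local minimum)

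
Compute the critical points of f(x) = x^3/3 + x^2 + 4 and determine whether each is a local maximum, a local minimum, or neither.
f'(x) = x*(x + 2)

Solve f'(x) = 0:
  Factor: x^2 + 2*x = x*(x + 2) = 0.
  ⇒ x = -2, 0

f''(x) = 2*x + 2
Second-derivative test at each critical point:
  f''(-2) = -2 < 0 → local maximum
  f''(0) = 2 > 0 → local minimum

Critical points: x = -2 (local maximum); x = 0 (local minimum)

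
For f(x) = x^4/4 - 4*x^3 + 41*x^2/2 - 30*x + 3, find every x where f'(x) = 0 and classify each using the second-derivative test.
f'(x) = x^3 - 12*x^2 + 41*x - 30

Solve f'(x) = 0:
  Factor: x^3 - 12*x^2 + 41*x - 30 = (x - 6)*(x - 5)*(x - 1) = 0.
  ⇒ x = 1, 5, 6

f''(x) = 3*x^2 - 24*x + 41
Second-derivative test at each critical point:
  f''(1) = 20 > 0 → local minimum
  f''(5) = -4 < 0 → local maximum
  f''(6) = 5 > 0 → local minimum

Critical points: x = 1 (local minimum); x = 5 (local maximum); x = 6 (local minimum)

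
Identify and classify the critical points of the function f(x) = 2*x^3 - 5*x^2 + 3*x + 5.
f'(x) = 6*x^2 - 10*x + 3

Solve f'(x) = 0:
  6*x^2 - 10*x + 3 = 0 has no rational roots; quadratic formula: x = (10 ± √28)/12.
  ⇒ x = 5/6 - sqrt(7)/6 ≈ 0.3924, sqrt(7)/6 + 5/6 ≈ 1.2743

f''(x) = 12*x - 10
Second-derivative test at each critical point:
  f''(0.3924) = -5.2915 < 0 → local maximum
  f''(1.2743) = 5.2915 > 0 → local minimum

Critical points: x = 5/6 - sqrt(7)/6 ≈ 0.3924 (local maximum); x = sqrt(7)/6 + 5/6 ≈ 1.2743 (local minimum)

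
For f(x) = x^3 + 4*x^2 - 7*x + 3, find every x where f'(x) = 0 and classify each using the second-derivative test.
f'(x) = 3*x^2 + 8*x - 7

Solve f'(x) = 0:
  3*x^2 + 8*x - 7 = 0 has no rational roots; quadratic formula: x = (-8 ± √148)/6.
  ⇒ x = -sqrt(37)/3 - 4/3 ≈ -3.3609, -4/3 + sqrt(37)/3 ≈ 0.6943

f''(x) = 6*x + 8
Second-derivative test at each critical point:
  f''(-3.3609) = -12.1655 < 0 → local maximum
  f''(0.6943) = 12.1655 > 0 → local minimum

Critical points: x = -sqrt(37)/3 - 4/3 ≈ -3.3609 (local maximum); x = -4/3 + sqrt(37)/3 ≈ 0.6943 (local minimum)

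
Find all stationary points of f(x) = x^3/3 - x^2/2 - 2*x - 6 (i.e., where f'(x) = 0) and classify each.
f'(x) = x^2 - x - 2

Solve f'(x) = 0:
  Factor: x^2 - x - 2 = (x - 2)*(x + 1) = 0.
  ⇒ x = -1, 2

f''(x) = 2*x - 1
Second-derivative test at each critical point:
  f''(-1) = -3 < 0 → local maximum
  f''(2) = 3 > 0 → local minimum

Critical points: x = -1 (local maximum); x = 2 (local minimum)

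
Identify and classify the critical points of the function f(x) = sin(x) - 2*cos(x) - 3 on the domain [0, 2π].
f'(x) = 2*sin(x) + cos(x)

Solve f'(x) = 0 on [0, 2π]:
  f'(x) = 0 ⇔ cos(x) = -2*sin(x) ⇔ tan(x) = -1/2, i.e. x = arctan(-1/2) + nπ; keep the solutions lying in [0, 2π].
  ⇒ x = pi - atan(1/2) ≈ 2.6779, -atan(1/2) + 2*pi ≈ 5.8195

f''(x) = -sin(x) + 2*cos(x)
Second-derivative test at each critical point:
  f''(2.6779) = -2.2361 < 0 → local maximum
  f''(5.8195) = 2.2361 > 0 → local minimum

Critical points: x = pi - atan(1/2) ≈ 2.6779 (local maximum); x = -atan(1/2) + 2*pi ≈ 5.8195 (local minimum)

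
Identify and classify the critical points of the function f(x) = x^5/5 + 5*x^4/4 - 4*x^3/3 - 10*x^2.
f'(x) = x*(x^3 + 5*x^2 - 4*x - 20)

Solve f'(x) = 0:
  Factor: x^4 + 5*x^3 - 4*x^2 - 20*x = x*(x - 2)*(x + 2)*(x + 5) = 0.
  ⇒ x = -5, -2, 0, 2

f''(x) = 4*x^3 + 15*x^2 - 8*x - 20
Second-derivative test at each critical point:
  f''(-5) = -105 < 0 → local maximum
  f''(-2) = 24 > 0 → local minimum
  f''(0) = -20 < 0 → local maximum
  f''(2) = 56 > 0 → local minimum

Critical points: x = -5 (local maximum); x = -2 (local minimum); x = 0 (local maximum); x = 2 (local minimum)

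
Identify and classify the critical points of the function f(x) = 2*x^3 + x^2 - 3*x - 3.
f'(x) = 6*x^2 + 2*x - 3

Solve f'(x) = 0:
  6*x^2 + 2*x - 3 = 0 has no rational roots; quadratic formula: x = (-2 ± √76)/12.
  ⇒ x = -sqrt(19)/6 - 1/6 ≈ -0.8931, -1/6 + sqrt(19)/6 ≈ 0.5598

f''(x) = 12*x + 2
Second-derivative test at each critical point:
  f''(-0.8931) = -8.7178 < 0 → local maximum
  f''(0.5598) = 8.7178 > 0 → local minimum

Critical points: x = -sqrt(19)/6 - 1/6 ≈ -0.8931 (local maximum); x = -1/6 + sqrt(19)/6 ≈ 0.5598 (local minimum)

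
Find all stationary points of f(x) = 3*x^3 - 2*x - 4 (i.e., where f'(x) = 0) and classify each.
f'(x) = 9*x^2 - 2

Solve f'(x) = 0:
  9*x^2 - 2 = 0 has no rational roots; quadratic formula: x = (0 ± √72)/18.
  ⇒ x = -sqrt(2)/3 ≈ -0.4714, sqrt(2)/3 ≈ 0.4714

f''(x) = 18*x
Second-derivative test at each critical point:
  f''(-0.4714) = -8.4853 < 0 → local maximum
  f''(0.4714) = 8.4853 > 0 → local minimum

Critical points: x = -sqrt(2)/3 ≈ -0.4714 (local maximum); x = sqrt(2)/3 ≈ 0.4714 (local minimum)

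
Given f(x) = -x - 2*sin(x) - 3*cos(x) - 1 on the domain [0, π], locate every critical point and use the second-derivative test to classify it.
f'(x) = 3*sin(x) - 2*cos(x) - 1

Solve f'(x) = 0 on [0, π]:
  f'(x) = 0 ⇔ 3*sin(x) - 2*cos(x) = 1. Write the left side as R·cos(x + φ) with R = √((-2)² + (-3)²) = sqrt(13), cos φ = -2*sqrt(13)/13, sin φ = -3*sqrt(13)/13; then cos(x + φ) = sqrt(13)/13. Solve for x and keep the solutions lying in [0, π].
  ⇒ x = atan((3 + 4*sqrt(3))/(-2 + 6*sqrt(3))) ≈ 0.8690

f''(x) = 2*sin(x) + 3*cos(x)
Second-derivative test at each critical point:
  f''(0.8690) = 3.4641 > 0 → local minimum

Critical points: x = atan((3 + 4*sqrt(3))/(-2 + 6*sqrt(3))) ≈ 0.8690 (local minimum)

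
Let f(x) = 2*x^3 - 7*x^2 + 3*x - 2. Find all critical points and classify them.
f'(x) = 6*x^2 - 14*x + 3

Solve f'(x) = 0:
  6*x^2 - 14*x + 3 = 0 has no rational roots; quadratic formula: x = (14 ± √124)/12.
  ⇒ x = 7/6 - sqrt(31)/6 ≈ 0.2387, sqrt(31)/6 + 7/6 ≈ 2.0946

f''(x) = 12*x - 14
Second-derivative test at each critical point:
  f''(0.2387) = -11.1355 < 0 → local maximum
  f''(2.0946) = 11.1355 > 0 → local minimum

Critical points: x = 7/6 - sqrt(31)/6 ≈ 0.2387 (local maximum); x = sqrt(31)/6 + 7/6 ≈ 2.0946 (local minimum)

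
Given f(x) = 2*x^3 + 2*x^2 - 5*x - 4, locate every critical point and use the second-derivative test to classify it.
f'(x) = 6*x^2 + 4*x - 5

Solve f'(x) = 0:
  6*x^2 + 4*x - 5 = 0 has no rational roots; quadratic formula: x = (-4 ± √136)/12.
  ⇒ x = -sqrt(34)/6 - 1/3 ≈ -1.3052, -1/3 + sqrt(34)/6 ≈ 0.6385

f''(x) = 12*x + 4
Second-derivative test at each critical point:
  f''(-1.3052) = -11.6619 < 0 → local maximum
  f''(0.6385) = 11.6619 > 0 → local minimum

Critical points: x = -sqrt(34)/6 - 1/3 ≈ -1.3052 (local maximum); x = -1/3 + sqrt(34)/6 ≈ 0.6385 (local minimum)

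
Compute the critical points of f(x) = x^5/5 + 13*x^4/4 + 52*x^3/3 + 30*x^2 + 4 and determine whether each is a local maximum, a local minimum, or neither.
f'(x) = x*(x^3 + 13*x^2 + 52*x + 60)

Solve f'(x) = 0:
  Factor: x^4 + 13*x^3 + 52*x^2 + 60*x = x*(x + 2)*(x + 5)*(x + 6) = 0.
  ⇒ x = -6, -5, -2, 0

f''(x) = 4*x^3 + 39*x^2 + 104*x + 60
Second-derivative test at each critical point:
  f''(-6) = -24 < 0 → local maximum
  f''(-5) = 15 > 0 → local minimum
  f''(-2) = -24 < 0 → local maximum
  f''(0) = 60 > 0 → local minimum

Critical points: x = -6 (local maximum); x = -5 (local minimum); x = -2 (local maximum); x = 0 (local minimum)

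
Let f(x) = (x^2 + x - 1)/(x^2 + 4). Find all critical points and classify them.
f'(x) = (-x^2 + 10*x + 4)/(x^4 + 8*x^2 + 16)

Solve f'(x) = 0:
  f'(x) = -(x^2 - 10*x - 4)/(x^2 + 4)^2; the denominator is positive wherever f is defined, so f'(x) = 0 ⇔ -x^2 + 10*x + 4 = 0.
  x^2 - 10*x - 4 = 0 has no rational roots; quadratic formula: x = (10 ± √116)/2.
  ⇒ x = 5 - sqrt(29) ≈ -0.3852, 5 + sqrt(29) ≈ 10.3852

f''(x) = 2*(x^3 - 15*x^2 - 12*x + 20)/(x^6 + 12*x^4 + 48*x^2 + 64)
Second-derivative test at each critical point:
  f''(-0.3852) = 0.6259 > 0 → local minimum
  f''(10.3852) = -0.0009 < 0 → local maximum

Critical points: x = 5 - sqrt(29) ≈ -0.3852 (local minimum); x = 5 + sqrt(29) ≈ 10.3852 (local maximum)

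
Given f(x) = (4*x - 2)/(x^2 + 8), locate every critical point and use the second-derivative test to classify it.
f'(x) = 4*(-x^2 + x + 8)/(x^4 + 16*x^2 + 64)

Solve f'(x) = 0:
  f'(x) = -4*(x^2 - x - 8)/(x^2 + 8)^2; the denominator is positive wherever f is defined, so f'(x) = 0 ⇔ -4*x^2 + 4*x + 32 = 0.
  Factor: -4*x^2 + 4*x + 32 = -4*(x^2 - x - 8); x^2 - x - 8 = 0 has no rational roots; quadratic formula: x = (1 ± √33)/2.
  ⇒ x = 1/2 - sqrt(33)/2 ≈ -2.3723, 1/2 + sqrt(33)/2 ≈ 3.3723

f''(x) = 4*(4*x^2*(2*x - 1) + (1 - 6*x)*(x^2 + 8))/(x^2 + 8)^3
Second-derivative test at each critical point:
  f''(-2.3723) = 0.1237 > 0 → local minimum
  f''(3.3723) = -0.0612 < 0 → local maximum

Critical points: x = 1/2 - sqrt(33)/2 ≈ -2.3723 (local minimum); x = 1/2 + sqrt(33)/2 ≈ 3.3723 (local maximum)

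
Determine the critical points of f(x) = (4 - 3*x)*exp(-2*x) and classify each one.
f'(x) = (6*x - 11)*exp(-2*x)

Solve f'(x) = 0:
  f'(x) = (6*x - 11)·exp(-2*x) and exp(-2*x) > 0 for every x, so f'(x) = 0 ⇔ 6*x - 11 = 0.
  6*x - 11 = 0.
  ⇒ x = 11/6

f''(x) = 4*(7 - 3*x)*exp(-2*x)
Second-derivative test at each critical point:
  f''(11/6) = 0.1534 > 0 → local minimum

Critical points: x = 11/6 (local minimum)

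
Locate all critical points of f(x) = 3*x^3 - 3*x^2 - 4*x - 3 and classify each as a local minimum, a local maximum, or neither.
f'(x) = 9*x^2 - 6*x - 4

Solve f'(x) = 0:
  9*x^2 - 6*x - 4 = 0 has no rational roots; quadratic formula: x = (6 ± √180)/18.
  ⇒ x = 1/3 - sqrt(5)/3 ≈ -0.4120, 1/3 + sqrt(5)/3 ≈ 1.0787

f''(x) = 18*x - 6
Second-derivative test at each critical point:
  f''(-0.4120) = -13.4164 < 0 → local maximum
  f''(1.0787) = 13.4164 > 0 → local minimum

Critical points: x = 1/3 - sqrt(5)/3 ≈ -0.4120 (local maximum); x = 1/3 + sqrt(5)/3 ≈ 1.0787 (local minimum)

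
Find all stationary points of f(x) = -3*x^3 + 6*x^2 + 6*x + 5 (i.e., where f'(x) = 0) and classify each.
f'(x) = -9*x^2 + 12*x + 6

Solve f'(x) = 0:
  Factor: -9*x^2 + 12*x + 6 = -3*(3*x^2 - 4*x - 2); 3*x^2 - 4*x - 2 = 0 has no rational roots; quadratic formula: x = (4 ± √40)/6.
  ⇒ x = 2/3 - sqrt(10)/3 ≈ -0.3874, 2/3 + sqrt(10)/3 ≈ 1.7208

f''(x) = 12 - 18*x
Second-derivative test at each critical point:
  f''(-0.3874) = 18.9737 > 0 → local minimum
  f''(1.7208) = -18.9737 < 0 → local maximum

Critical points: x = 2/3 - sqrt(10)/3 ≈ -0.3874 (local minimum); x = 2/3 + sqrt(10)/3 ≈ 1.7208 (local maximum)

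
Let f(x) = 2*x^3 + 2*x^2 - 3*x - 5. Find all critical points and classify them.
f'(x) = 6*x^2 + 4*x - 3

Solve f'(x) = 0:
  6*x^2 + 4*x - 3 = 0 has no rational roots; quadratic formula: x = (-4 ± √88)/12.
  ⇒ x = -sqrt(22)/6 - 1/3 ≈ -1.1151, -1/3 + sqrt(22)/6 ≈ 0.4484

f''(x) = 12*x + 4
Second-derivative test at each critical point:
  f''(-1.1151) = -9.3808 < 0 → local maximum
  f''(0.4484) = 9.3808 > 0 → local minimum

Critical points: x = -sqrt(22)/6 - 1/3 ≈ -1.1151 (local maximum); x = -1/3 + sqrt(22)/6 ≈ 0.4484 (local minimum)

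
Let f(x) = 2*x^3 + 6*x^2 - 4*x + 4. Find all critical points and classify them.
f'(x) = 6*x^2 + 12*x - 4

Solve f'(x) = 0:
  Factor: 6*x^2 + 12*x - 4 = 2*(3*x^2 + 6*x - 2); 3*x^2 + 6*x - 2 = 0 has no rational roots; quadratic formula: x = (-6 ± √60)/6.
  ⇒ x = -sqrt(15)/3 - 1 ≈ -2.2910, -1 + sqrt(15)/3 ≈ 0.2910

f''(x) = 12*x + 12
Second-derivative test at each critical point:
  f''(-2.2910) = -15.4919 < 0 → local maximum
  f''(0.2910) = 15.4919 > 0 → local minimum

Critical points: x = -sqrt(15)/3 - 1 ≈ -2.2910 (local maximum); x = -1 + sqrt(15)/3 ≈ 0.2910 (local minimum)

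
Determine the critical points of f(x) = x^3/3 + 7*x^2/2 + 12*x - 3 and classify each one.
f'(x) = x^2 + 7*x + 12

Solve f'(x) = 0:
  Factor: x^2 + 7*x + 12 = (x + 3)*(x + 4) = 0.
  ⇒ x = -4, -3

f''(x) = 2*x + 7
Second-derivative test at each critical point:
  f''(-4) = -1 < 0 → local maximum
  f''(-3) = 1 > 0 → local minimum

Critical points: x = -4 (local maximum); x = -3 (local minimum)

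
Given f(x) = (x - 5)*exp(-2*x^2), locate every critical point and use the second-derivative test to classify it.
f'(x) = (-4*x*(x - 5) + 1)*exp(-2*x^2)

Solve f'(x) = 0:
  f'(x) = (-4*x^2 + 20*x + 1)·exp(-2*x^2) and exp(-2*x^2) > 0 for every x, so f'(x) = 0 ⇔ -4*x^2 + 20*x + 1 = 0.
  4*x^2 - 20*x - 1 = 0 has no rational roots; quadratic formula: x = (20 ± √416)/8.
  ⇒ x = 5/2 - sqrt(26)/2 ≈ -0.0495, 5/2 + sqrt(26)/2 ≈ 5.0495

f''(x) = 4*(4*x^2*(x - 5) - 3*x + 5)*exp(-2*x^2)
Second-derivative test at each critical point:
  f''(-0.0495) = 20.2963 > 0 → local minimum
  f''(5.0495) = -1.454e-21 < 0 → local maximum

Critical points: x = 5/2 - sqrt(26)/2 ≈ -0.0495 (local minimum); x = 5/2 + sqrt(26)/2 ≈ 5.0495 (local maximum)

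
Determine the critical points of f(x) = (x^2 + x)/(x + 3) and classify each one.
f'(x) = (x^2 + 6*x + 3)/(x^2 + 6*x + 9)

Solve f'(x) = 0:
  f'(x) = (x^2 + 6*x + 3)/(x + 3)^2; the denominator is positive wherever f is defined, so f'(x) = 0 ⇔ x^2 + 6*x + 3 = 0.
  x^2 + 6*x + 3 = 0 has no rational roots; quadratic formula: x = (-6 ± √24)/2.
  ⇒ x = -3 - sqrt(6) ≈ -5.4495, -3 + sqrt(6) ≈ -0.5505

f''(x) = 12/(x^3 + 9*x^2 + 27*x + 27)
Second-derivative test at each critical point:
  f''(-5.4495) = -0.8165 < 0 → local maximum
  f''(-0.5505) = 0.8165 > 0 → local minimum

Critical points: x = -3 - sqrt(6) ≈ -5.4495 (local maximum); x = -3 + sqrt(6) ≈ -0.5505 (local minimum)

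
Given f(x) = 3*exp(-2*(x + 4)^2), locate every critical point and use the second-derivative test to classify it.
f'(x) = 12*(-x - 4)*exp(-2*(x + 4)^2)

Solve f'(x) = 0:
  f'(x) = (-12*x - 48)·exp(-2*(x + 4)^2) and exp(-2*(x + 4)^2) > 0 for every x, so f'(x) = 0 ⇔ -12*x - 48 = 0.
  Factor: -12*x - 48 = -12*(x + 4) = 0.
  ⇒ x = -4

f''(x) = 12*(4*(x + 4)^2 - 1)*exp(-2*(x + 4)^2)
Second-derivative test at each critical point:
  f''(-4) = -12 < 0 → local maximum

Critical points: x = -4 (local maximum)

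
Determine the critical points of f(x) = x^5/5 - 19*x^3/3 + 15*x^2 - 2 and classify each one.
f'(x) = x*(x^3 - 19*x + 30)

Solve f'(x) = 0:
  Factor: x^4 - 19*x^2 + 30*x = x*(x - 3)*(x - 2)*(x + 5) = 0.
  ⇒ x = -5, 0, 2, 3

f''(x) = 4*x^3 - 38*x + 30
Second-derivative test at each critical point:
  f''(-5) = -280 < 0 → local maximum
  f''(0) = 30 > 0 → local minimum
  f''(2) = -14 < 0 → local maximum
  f''(3) = 24 > 0 → local minimum

Critical points: x = -5 (local maximum); x = 0 (local minimum); x = 2 (local maximum); x = 3 (local minimum)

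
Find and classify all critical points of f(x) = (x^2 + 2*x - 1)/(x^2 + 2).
f'(x) = 2*(-x^2 + 3*x + 2)/(x^4 + 4*x^2 + 4)

Solve f'(x) = 0:
  f'(x) = -2*(x^2 - 3*x - 2)/(x^2 + 2)^2; the denominator is positive wherever f is defined, so f'(x) = 0 ⇔ -2*x^2 + 6*x + 4 = 0.
  Factor: -2*x^2 + 6*x + 4 = -2*(x^2 - 3*x - 2); x^2 - 3*x - 2 = 0 has no rational roots; quadratic formula: x = (3 ± √17)/2.
  ⇒ x = 3/2 - sqrt(17)/2 ≈ -0.5616, 3/2 + sqrt(17)/2 ≈ 3.5616

f''(x) = 2*(2*x^3 - 9*x^2 - 12*x + 6)/(x^6 + 6*x^4 + 12*x^2 + 8)
Second-derivative test at each critical point:
  f''(-0.5616) = 1.5382 > 0 → local minimum
  f''(3.5616) = -0.0382 < 0 → local maximum

Critical points: x = 3/2 - sqrt(17)/2 ≈ -0.5616 (local minimum); x = 3/2 + sqrt(17)/2 ≈ 3.5616 (local maximum)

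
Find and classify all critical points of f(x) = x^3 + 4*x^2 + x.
f'(x) = 3*x^2 + 8*x + 1

Solve f'(x) = 0:
  3*x^2 + 8*x + 1 = 0 has no rational roots; quadratic formula: x = (-8 ± √52)/6.
  ⇒ x = -4/3 - sqrt(13)/3 ≈ -2.5352, -4/3 + sqrt(13)/3 ≈ -0.1315

f''(x) = 6*x + 8
Second-derivative test at each critical point:
  f''(-2.5352) = -7.2111 < 0 → local maximum
  f''(-0.1315) = 7.2111 > 0 → local minimum

Critical points: x = -4/3 - sqrt(13)/3 ≈ -2.5352 (local maximum); x = -4/3 + sqrt(13)/3 ≈ -0.1315 (local minimum)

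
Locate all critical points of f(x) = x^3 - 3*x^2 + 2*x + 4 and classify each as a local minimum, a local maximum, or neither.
f'(x) = 3*x^2 - 6*x + 2

Solve f'(x) = 0:
  3*x^2 - 6*x + 2 = 0 has no rational roots; quadratic formula: x = (6 ± √12)/6.
  ⇒ x = 1 - sqrt(3)/3 ≈ 0.4226, sqrt(3)/3 + 1 ≈ 1.5774

f''(x) = 6*x - 6
Second-derivative test at each critical point:
  f''(0.4226) = -3.4641 < 0 → local maximum
  f''(1.5774) = 3.4641 > 0 → local minimum

Critical points: x = 1 - sqrt(3)/3 ≈ 0.4226 (local maximum); x = sqrt(3)/3 + 1 ≈ 1.5774 (local minimum)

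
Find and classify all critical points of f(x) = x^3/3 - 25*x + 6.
f'(x) = x^2 - 25

Solve f'(x) = 0:
  Factor: x^2 - 25 = (x - 5)*(x + 5) = 0.
  ⇒ x = -5, 5

f''(x) = 2*x
Second-derivative test at each critical point:
  f''(-5) = -10 < 0 → local maximum
  f''(5) = 10 > 0 → local minimum

Critical points: x = -5 (local maximum); x = 5 (local minimum)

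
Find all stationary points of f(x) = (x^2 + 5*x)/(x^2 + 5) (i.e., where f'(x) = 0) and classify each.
f'(x) = 5*(-x^2 + 2*x + 5)/(x^4 + 10*x^2 + 25)

Solve f'(x) = 0:
  f'(x) = -5*(x^2 - 2*x - 5)/(x^2 + 5)^2; the denominator is positive wherever f is defined, so f'(x) = 0 ⇔ -5*x^2 + 10*x + 25 = 0.
  Factor: -5*x^2 + 10*x + 25 = -5*(x^2 - 2*x - 5); x^2 - 2*x - 5 = 0 has no rational roots; quadratic formula: x = (2 ± √24)/2.
  ⇒ x = 1 - sqrt(6) ≈ -1.4495, 1 + sqrt(6) ≈ 3.4495

f''(x) = 10*(x^3 - 3*x^2 - 15*x + 5)/(x^6 + 15*x^4 + 75*x^2 + 125)
Second-derivative test at each critical point:
  f''(-1.4495) = 0.4858 > 0 → local minimum
  f''(3.4495) = -0.0858 < 0 → local maximum

Critical points: x = 1 - sqrt(6) ≈ -1.4495 (local minimum); x = 1 + sqrt(6) ≈ 3.4495 (local maximum)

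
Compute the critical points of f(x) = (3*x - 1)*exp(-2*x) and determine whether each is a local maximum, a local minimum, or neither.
f'(x) = (5 - 6*x)*exp(-2*x)

Solve f'(x) = 0:
  f'(x) = (5 - 6*x)·exp(-2*x) and exp(-2*x) > 0 for every x, so f'(x) = 0 ⇔ 5 - 6*x = 0.
  5 - 6*x = 0.
  ⇒ x = 5/6

f''(x) = 4*(3*x - 4)*exp(-2*x)
Second-derivative test at each critical point:
  f''(5/6) = -1.1333 < 0 → local maximum

Critical points: x = 5/6 (local maximum)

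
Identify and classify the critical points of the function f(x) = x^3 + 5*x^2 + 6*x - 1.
f'(x) = 3*x^2 + 10*x + 6

Solve f'(x) = 0:
  3*x^2 + 10*x + 6 = 0 has no rational roots; quadratic formula: x = (-10 ± √28)/6.
  ⇒ x = -5/3 - sqrt(7)/3 ≈ -2.5486, -5/3 + sqrt(7)/3 ≈ -0.7847

f''(x) = 6*x + 10
Second-derivative test at each critical point:
  f''(-2.5486) = -5.2915 < 0 → local maximum
  f''(-0.7847) = 5.2915 > 0 → local minimum

Critical points: x = -5/3 - sqrt(7)/3 ≈ -2.5486 (local maximum); x = -5/3 + sqrt(7)/3 ≈ -0.7847 (local minimum)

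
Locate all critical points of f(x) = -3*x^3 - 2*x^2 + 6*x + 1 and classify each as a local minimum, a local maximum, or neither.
f'(x) = -9*x^2 - 4*x + 6

Solve f'(x) = 0:
  9*x^2 + 4*x - 6 = 0 has no rational roots; quadratic formula: x = (-4 ± √232)/18.
  ⇒ x = -sqrt(58)/9 - 2/9 ≈ -1.0684, -2/9 + sqrt(58)/9 ≈ 0.6240

f''(x) = -18*x - 4
Second-derivative test at each critical point:
  f''(-1.0684) = 15.2315 > 0 → local minimum
  f''(0.6240) = -15.2315 < 0 → local maximum

Critical points: x = -sqrt(58)/9 - 2/9 ≈ -1.0684 (local minimum); x = -2/9 + sqrt(58)/9 ≈ 0.6240 (local maximum)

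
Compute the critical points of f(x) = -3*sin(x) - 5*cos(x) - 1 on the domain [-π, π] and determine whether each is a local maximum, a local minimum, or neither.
f'(x) = 5*sin(x) - 3*cos(x)

Solve f'(x) = 0 on [-π, π]:
  f'(x) = 0 ⇔ -3*cos(x) = -5*sin(x) ⇔ tan(x) = 3/5, i.e. x = arctan(3/5) + nπ; keep the solutions lying in [-π, π].
  ⇒ x = -pi + atan(3/5) ≈ -2.6012, atan(3/5) ≈ 0.5404

f''(x) = 3*sin(x) + 5*cos(x)
Second-derivative test at each critical point:
  f''(-2.6012) = -5.8310 < 0 → local maximum
  f''(0.5404) = 5.8310 > 0 → local minimum

Critical points: x = -pi + atan(3/5) ≈ -2.6012 (local maximum); x = atan(3/5) ≈ 0.5404 (local minimum)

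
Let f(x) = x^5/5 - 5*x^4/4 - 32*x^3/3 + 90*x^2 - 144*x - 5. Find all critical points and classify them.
f'(x) = x^4 - 5*x^3 - 32*x^2 + 180*x - 144

Solve f'(x) = 0:
  Factor: x^4 - 5*x^3 - 32*x^2 + 180*x - 144 = (x - 6)*(x - 4)*(x - 1)*(x + 6) = 0.
  ⇒ x = -6, 1, 4, 6

f''(x) = 4*x^3 - 15*x^2 - 64*x + 180
Second-derivative test at each critical point:
  f''(-6) = -840 < 0 → local maximum
  f''(1) = 105 > 0 → local minimum
  f''(4) = -60 < 0 → local maximum
  f''(6) = 120 > 0 → local minimum

Critical points: x = -6 (local maximum); x = 1 (local minimum); x = 4 (local maximum); x = 6 (local minimum)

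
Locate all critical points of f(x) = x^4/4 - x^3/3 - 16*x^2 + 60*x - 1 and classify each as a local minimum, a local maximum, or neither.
f'(x) = x^3 - x^2 - 32*x + 60

Solve f'(x) = 0:
  Factor: x^3 - x^2 - 32*x + 60 = (x - 5)*(x - 2)*(x + 6) = 0.
  ⇒ x = -6, 2, 5

f''(x) = 3*x^2 - 2*x - 32
Second-derivative test at each critical point:
  f''(-6) = 88 > 0 → local minimum
  f''(2) = -24 < 0 → local maximum
  f''(5) = 33 > 0 → local minimum

Critical points: x = -6 (local minimum); x = 2 (local maximum); x = 5 (local minimum)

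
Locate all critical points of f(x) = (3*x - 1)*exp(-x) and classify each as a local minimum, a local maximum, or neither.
f'(x) = (4 - 3*x)*exp(-x)

Solve f'(x) = 0:
  f'(x) = (4 - 3*x)·exp(-x) and exp(-x) > 0 for every x, so f'(x) = 0 ⇔ 4 - 3*x = 0.
  4 - 3*x = 0.
  ⇒ x = 4/3

f''(x) = (3*x - 7)*exp(-x)
Second-derivative test at each critical point:
  f''(4/3) = -0.7908 < 0 → local maximum

Critical points: x = 4/3 (local maximum)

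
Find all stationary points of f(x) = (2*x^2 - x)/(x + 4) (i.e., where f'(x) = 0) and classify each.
f'(x) = 2*(x^2 + 8*x - 2)/(x^2 + 8*x + 16)

Solve f'(x) = 0:
  f'(x) = 2*(x^2 + 8*x - 2)/(x + 4)^2; the denominator is positive wherever f is defined, so f'(x) = 0 ⇔ 2*x^2 + 16*x - 4 = 0.
  Factor: 2*x^2 + 16*x - 4 = 2*(x^2 + 8*x - 2); x^2 + 8*x - 2 = 0 has no rational roots; quadratic formula: x = (-8 ± √72)/2.
  ⇒ x = -3*sqrt(2) - 4 ≈ -8.2426, -4 + 3*sqrt(2) ≈ 0.2426

f''(x) = 72/(x^3 + 12*x^2 + 48*x + 64)
Second-derivative test at each critical point:
  f''(-8.2426) = -0.9428 < 0 → local maximum
  f''(0.2426) = 0.9428 > 0 → local minimum

Critical points: x = -3*sqrt(2) - 4 ≈ -8.2426 (local maximum); x = -4 + 3*sqrt(2) ≈ 0.2426 (local minimum)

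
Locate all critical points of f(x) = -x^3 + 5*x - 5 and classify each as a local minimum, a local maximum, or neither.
f'(x) = 5 - 3*x^2

Solve f'(x) = 0:
  3*x^2 - 5 = 0 has no rational roots; quadratic formula: x = (0 ± √60)/6.
  ⇒ x = -sqrt(15)/3 ≈ -1.2910, sqrt(15)/3 ≈ 1.2910

f''(x) = -6*x
Second-derivative test at each critical point:
  f''(-1.2910) = 7.7460 > 0 → local minimum
  f''(1.2910) = -7.7460 < 0 → local maximum

Critical points: x = -sqrt(15)/3 ≈ -1.2910 (local minimum); x = sqrt(15)/3 ≈ 1.2910 (local maximum)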